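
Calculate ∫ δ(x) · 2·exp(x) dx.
2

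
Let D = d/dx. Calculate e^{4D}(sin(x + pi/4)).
\sin{\left(x + \frac{\pi}{4} + 4 \right)}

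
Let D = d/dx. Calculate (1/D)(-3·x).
- \frac{3 x^{2}}{2}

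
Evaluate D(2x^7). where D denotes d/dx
14 x^{6}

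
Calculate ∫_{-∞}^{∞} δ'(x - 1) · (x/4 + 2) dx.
- \frac{1}{4}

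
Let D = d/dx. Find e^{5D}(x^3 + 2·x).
x^{3} + 15 x^{2} + 77 x + 135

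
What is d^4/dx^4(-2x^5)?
- 240 x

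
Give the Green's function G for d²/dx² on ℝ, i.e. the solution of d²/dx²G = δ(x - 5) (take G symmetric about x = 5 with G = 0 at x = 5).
\frac{|x - 5|}{2}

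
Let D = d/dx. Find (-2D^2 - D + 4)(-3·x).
3 - 12 x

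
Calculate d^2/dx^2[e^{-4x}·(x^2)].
2 \left(8 x^{2} - 8 x + 1\right) e^{- 4 x}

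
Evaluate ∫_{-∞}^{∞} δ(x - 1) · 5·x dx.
5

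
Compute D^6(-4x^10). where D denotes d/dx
- 604800 x^{4}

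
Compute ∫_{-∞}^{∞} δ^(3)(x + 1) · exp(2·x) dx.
- \frac{8}{e^{2}}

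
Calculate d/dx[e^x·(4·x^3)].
4 x^{2} \left(x + 3\right) e^{x}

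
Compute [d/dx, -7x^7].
- 49 x^{6}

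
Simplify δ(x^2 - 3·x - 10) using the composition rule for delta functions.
\frac{\delta(x - 5) + \delta(x + 2)}{7}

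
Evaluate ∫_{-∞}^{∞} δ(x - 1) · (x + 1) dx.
2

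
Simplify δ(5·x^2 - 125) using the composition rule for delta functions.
\frac{\delta(x - 5) + \delta(x + 5)}{50}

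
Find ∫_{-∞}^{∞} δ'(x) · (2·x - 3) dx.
-2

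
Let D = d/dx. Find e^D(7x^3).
7 x^{3} + 21 x^{2} + 21 x + 7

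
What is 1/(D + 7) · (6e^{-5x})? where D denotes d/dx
3 e^{- 5 x}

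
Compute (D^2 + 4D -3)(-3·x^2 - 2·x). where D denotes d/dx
9 x^{2} - 18 x - 14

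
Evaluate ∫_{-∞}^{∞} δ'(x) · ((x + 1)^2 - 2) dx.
-2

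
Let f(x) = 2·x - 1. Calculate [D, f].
2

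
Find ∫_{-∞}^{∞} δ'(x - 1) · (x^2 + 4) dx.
-2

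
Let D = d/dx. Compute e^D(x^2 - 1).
x \left(x + 2\right)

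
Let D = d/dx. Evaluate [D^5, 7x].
35D^{4}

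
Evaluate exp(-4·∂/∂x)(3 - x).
7 - x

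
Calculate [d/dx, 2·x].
2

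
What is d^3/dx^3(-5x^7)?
- 1050 x^{4}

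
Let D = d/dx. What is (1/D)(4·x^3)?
x^{4}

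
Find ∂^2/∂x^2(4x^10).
360 x^{8}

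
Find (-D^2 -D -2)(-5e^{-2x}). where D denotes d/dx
20 e^{- 2 x}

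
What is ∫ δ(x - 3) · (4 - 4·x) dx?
-8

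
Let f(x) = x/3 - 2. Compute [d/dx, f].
\frac{1}{3}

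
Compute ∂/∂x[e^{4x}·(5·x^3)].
x^{2} \left(20 x + 15\right) e^{4 x}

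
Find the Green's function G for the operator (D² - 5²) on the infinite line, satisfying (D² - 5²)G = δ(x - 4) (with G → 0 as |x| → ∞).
-\frac{e^{-5|x - 4|}}{10}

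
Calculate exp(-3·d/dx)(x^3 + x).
x^{3} - 9 x^{2} + 28 x - 30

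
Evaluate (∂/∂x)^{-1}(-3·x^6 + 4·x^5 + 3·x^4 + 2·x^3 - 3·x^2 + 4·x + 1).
- \frac{3 x^{7}}{7} + \frac{2 x^{6}}{3} + \frac{3 x^{5}}{5} + \frac{x^{4}}{2} - x^{3} + 2 x^{2} + x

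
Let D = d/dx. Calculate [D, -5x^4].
- 20 x^{3}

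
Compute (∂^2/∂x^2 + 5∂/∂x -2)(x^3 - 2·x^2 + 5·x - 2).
- 2 x^{3} + 19 x^{2} - 24 x + 25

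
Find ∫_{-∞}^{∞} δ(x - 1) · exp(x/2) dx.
e^{\frac{1}{2}}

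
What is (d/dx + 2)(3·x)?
6 x + 3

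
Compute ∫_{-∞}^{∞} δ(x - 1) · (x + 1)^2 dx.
4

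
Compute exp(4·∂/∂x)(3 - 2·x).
- 2 x - 5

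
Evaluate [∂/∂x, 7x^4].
28 x^{3}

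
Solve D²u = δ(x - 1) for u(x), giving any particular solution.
\frac{|x - 1|}{2}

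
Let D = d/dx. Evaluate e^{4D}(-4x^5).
- 4 x^{5} - 80 x^{4} - 640 x^{3} - 2560 x^{2} - 5120 x - 4096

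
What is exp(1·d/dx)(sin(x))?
\sin{\left(x + 1 \right)}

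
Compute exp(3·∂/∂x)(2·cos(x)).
2 \cos{\left(x + 3 \right)}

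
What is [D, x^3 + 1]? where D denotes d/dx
3 x^{2}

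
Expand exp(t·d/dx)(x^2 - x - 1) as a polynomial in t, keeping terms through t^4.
t^{2} + t \left(2 x - 1\right) + x^{2} - x - 1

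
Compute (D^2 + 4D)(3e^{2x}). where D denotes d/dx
36 e^{2 x}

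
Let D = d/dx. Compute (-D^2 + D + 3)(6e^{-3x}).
- 54 e^{- 3 x}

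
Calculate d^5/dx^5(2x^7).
5040 x^{2}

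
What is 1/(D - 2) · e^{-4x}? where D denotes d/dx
- \frac{e^{- 4 x}}{6}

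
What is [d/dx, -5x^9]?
- 45 x^{8}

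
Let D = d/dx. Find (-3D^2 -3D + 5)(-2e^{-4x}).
62 e^{- 4 x}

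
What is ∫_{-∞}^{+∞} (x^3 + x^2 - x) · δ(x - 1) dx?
1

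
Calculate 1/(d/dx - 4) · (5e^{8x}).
\frac{5 e^{8 x}}{4}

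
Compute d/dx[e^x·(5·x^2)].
5 x \left(x + 2\right) e^{x}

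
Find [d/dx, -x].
-1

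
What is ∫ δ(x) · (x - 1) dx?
-1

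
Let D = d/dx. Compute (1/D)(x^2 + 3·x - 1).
\frac{x^{3}}{3} + \frac{3 x^{2}}{2} - x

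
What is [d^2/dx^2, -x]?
-2\frac{d}{dx}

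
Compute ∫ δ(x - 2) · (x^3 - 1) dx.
7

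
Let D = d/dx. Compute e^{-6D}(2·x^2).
2 x^{2} - 24 x + 72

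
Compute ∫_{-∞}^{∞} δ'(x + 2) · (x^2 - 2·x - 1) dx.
6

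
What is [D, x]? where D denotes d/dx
1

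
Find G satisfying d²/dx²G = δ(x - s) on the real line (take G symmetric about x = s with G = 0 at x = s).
\frac{|x - s|}{2}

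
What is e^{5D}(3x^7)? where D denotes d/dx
3 x^{7} + 105 x^{6} + 1575 x^{5} + 13125 x^{4} + 65625 x^{3} + 196875 x^{2} + 328125 x + 234375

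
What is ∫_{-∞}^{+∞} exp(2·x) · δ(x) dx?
1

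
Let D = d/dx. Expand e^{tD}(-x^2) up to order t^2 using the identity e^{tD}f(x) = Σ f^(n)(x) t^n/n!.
- t^{2} - 2 t x - x^{2}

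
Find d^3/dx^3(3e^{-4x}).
- 192 e^{- 4 x}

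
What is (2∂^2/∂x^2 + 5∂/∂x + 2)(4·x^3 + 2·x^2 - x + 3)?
8 x^{3} + 64 x^{2} + 66 x + 9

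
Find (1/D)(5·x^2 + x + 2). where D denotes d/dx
\frac{5 x^{3}}{3} + \frac{x^{2}}{2} + 2 x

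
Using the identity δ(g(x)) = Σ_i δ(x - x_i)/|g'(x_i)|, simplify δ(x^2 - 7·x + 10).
\frac{\delta(x - 2) + \delta(x - 5)}{3}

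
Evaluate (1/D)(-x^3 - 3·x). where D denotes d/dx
- \frac{x^{4}}{4} - \frac{3 x^{2}}{2}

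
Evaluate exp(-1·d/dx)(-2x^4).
- 2 x^{4} + 8 x^{3} - 12 x^{2} + 8 x - 2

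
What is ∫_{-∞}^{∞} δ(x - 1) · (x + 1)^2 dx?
4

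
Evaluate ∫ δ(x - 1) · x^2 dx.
1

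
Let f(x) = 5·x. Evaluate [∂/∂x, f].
5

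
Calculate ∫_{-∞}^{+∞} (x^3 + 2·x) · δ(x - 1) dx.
3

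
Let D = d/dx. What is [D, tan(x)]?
\frac{1}{\cos^{2}{\left(x \right)}}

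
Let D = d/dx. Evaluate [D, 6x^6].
36 x^{5}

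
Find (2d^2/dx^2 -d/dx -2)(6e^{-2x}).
48 e^{- 2 x}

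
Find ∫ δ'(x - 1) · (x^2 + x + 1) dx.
-3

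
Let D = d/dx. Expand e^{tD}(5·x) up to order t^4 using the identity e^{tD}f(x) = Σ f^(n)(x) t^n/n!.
5 t + 5 x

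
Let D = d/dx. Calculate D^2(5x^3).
30 x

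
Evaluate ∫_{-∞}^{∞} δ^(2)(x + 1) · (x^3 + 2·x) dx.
-6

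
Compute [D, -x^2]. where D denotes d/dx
- 2 x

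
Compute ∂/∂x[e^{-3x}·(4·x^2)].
4 x \left(2 - 3 x\right) e^{- 3 x}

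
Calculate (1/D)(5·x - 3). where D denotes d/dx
\frac{5 x^{2}}{2} - 3 x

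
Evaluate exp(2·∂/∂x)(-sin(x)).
- \sin{\left(x + 2 \right)}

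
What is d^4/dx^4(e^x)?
e^{x}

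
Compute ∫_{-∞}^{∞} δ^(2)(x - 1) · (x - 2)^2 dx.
2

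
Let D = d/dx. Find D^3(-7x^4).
- 168 x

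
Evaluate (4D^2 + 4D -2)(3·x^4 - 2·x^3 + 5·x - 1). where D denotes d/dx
- 6 x^{4} + 52 x^{3} + 120 x^{2} - 58 x + 22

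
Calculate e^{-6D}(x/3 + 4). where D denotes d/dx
\frac{x}{3} + 2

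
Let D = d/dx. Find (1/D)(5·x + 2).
\frac{5 x^{2}}{2} + 2 x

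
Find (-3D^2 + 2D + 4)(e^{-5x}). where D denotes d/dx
- 81 e^{- 5 x}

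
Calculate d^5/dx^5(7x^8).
47040 x^{3}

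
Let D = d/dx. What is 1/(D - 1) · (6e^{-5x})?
- e^{- 5 x}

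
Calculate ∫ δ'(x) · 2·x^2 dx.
0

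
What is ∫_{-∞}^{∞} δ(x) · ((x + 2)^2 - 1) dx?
3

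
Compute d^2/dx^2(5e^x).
5 e^{x}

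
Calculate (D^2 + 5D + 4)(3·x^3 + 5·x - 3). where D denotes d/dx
12 x^{3} + 45 x^{2} + 38 x + 13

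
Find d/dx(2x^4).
8 x^{3}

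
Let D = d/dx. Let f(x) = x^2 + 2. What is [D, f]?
2 x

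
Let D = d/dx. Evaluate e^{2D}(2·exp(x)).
2 e^{x + 2}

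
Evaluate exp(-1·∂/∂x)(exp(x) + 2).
e^{x - 1} + 2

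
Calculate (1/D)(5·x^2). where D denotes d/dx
\frac{5 x^{3}}{3}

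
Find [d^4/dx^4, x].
4\frac{d^{3}}{dx^{3}}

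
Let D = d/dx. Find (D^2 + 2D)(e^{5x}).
35 e^{5 x}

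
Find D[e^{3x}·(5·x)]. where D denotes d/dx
\left(15 x + 5\right) e^{3 x}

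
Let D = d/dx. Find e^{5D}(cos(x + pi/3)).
\cos{\left(x + \frac{\pi}{3} + 5 \right)}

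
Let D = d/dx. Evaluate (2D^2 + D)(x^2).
2 x + 4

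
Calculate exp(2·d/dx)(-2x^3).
- 2 x^{3} - 12 x^{2} - 24 x - 16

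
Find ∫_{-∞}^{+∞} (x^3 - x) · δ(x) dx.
0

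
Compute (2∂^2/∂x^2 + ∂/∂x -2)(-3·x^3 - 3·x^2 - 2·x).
6 x^{3} - 3 x^{2} - 38 x - 14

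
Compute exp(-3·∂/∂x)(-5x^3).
- 5 x^{3} + 45 x^{2} - 135 x + 135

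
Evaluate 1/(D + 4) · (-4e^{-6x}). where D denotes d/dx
2 e^{- 6 x}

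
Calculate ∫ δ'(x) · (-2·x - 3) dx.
2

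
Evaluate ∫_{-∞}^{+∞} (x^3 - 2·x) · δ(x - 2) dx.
4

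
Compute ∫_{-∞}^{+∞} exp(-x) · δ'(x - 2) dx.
e^{-2}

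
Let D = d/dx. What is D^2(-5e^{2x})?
- 20 e^{2 x}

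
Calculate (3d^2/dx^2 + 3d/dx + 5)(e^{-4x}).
41 e^{- 4 x}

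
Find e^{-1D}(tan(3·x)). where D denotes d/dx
\tan{\left(3 x - 3 \right)}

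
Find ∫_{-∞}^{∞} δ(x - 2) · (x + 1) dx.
3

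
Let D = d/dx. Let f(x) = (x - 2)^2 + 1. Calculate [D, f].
2 x - 4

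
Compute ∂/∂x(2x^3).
6 x^{2}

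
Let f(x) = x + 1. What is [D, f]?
1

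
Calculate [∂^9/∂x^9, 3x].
27\frac{d^{8}}{dx^{8}}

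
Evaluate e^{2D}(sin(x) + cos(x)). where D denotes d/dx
\sqrt{2} \sin{\left(x + \frac{\pi}{4} + 2 \right)}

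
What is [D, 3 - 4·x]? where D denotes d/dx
-4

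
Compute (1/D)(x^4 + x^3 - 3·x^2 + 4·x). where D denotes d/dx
\frac{x^{5}}{5} + \frac{x^{4}}{4} - x^{3} + 2 x^{2}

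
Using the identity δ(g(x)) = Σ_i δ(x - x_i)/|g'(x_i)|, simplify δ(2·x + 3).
\frac{\delta(x + 3/2)}{2}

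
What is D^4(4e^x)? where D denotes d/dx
4 e^{x}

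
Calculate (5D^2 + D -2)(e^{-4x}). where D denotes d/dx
74 e^{- 4 x}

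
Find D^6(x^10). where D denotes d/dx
151200 x^{4}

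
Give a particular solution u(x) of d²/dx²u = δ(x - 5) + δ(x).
\frac{|x - 5|}{2} + \frac{|x|}{2}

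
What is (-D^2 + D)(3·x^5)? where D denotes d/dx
15 x^{3} \left(x - 4\right)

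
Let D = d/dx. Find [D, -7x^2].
- 14 x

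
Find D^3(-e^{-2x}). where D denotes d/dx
8 e^{- 2 x}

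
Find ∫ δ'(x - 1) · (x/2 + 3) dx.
- \frac{1}{2}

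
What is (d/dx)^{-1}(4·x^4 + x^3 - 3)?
\frac{4 x^{5}}{5} + \frac{x^{4}}{4} - 3 x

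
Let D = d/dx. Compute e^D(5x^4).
5 x^{4} + 20 x^{3} + 30 x^{2} + 20 x + 5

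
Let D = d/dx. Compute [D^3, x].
3D^{2}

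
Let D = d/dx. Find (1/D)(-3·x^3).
- \frac{3 x^{4}}{4}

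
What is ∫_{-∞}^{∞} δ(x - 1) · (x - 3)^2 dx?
4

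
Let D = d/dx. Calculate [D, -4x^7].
- 28 x^{6}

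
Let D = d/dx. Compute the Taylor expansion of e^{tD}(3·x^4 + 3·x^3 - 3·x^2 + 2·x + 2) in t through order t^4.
3 t^{4} + t^{3} \left(12 x + 3\right) + t^{2} \left(18 x^{2} + 9 x - 3\right) + t \left(12 x^{3} + 9 x^{2} - 6 x + 2\right) + 3 x^{4} + 3 x^{3} - 3 x^{2} + 2 x + 2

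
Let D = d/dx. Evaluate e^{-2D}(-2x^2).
- 2 x^{2} + 8 x - 8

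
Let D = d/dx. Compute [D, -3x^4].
- 12 x^{3}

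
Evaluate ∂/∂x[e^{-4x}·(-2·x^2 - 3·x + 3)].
\left(8 x^{2} + 8 x - 15\right) e^{- 4 x}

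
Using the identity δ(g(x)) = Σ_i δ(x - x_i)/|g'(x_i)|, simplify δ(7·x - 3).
\frac{\delta(x - 3/7)}{7}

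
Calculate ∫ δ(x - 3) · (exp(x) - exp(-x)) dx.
2 \sinh{\left(3 \right)}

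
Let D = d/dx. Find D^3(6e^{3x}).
162 e^{3 x}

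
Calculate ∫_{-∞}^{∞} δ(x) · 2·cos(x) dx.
2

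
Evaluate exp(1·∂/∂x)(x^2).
x^{2} + 2 x + 1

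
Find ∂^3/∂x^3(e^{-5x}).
- 125 e^{- 5 x}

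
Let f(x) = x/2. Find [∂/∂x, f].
\frac{1}{2}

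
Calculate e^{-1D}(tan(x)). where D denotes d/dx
\tan{\left(x - 1 \right)}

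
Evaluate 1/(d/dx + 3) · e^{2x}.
\frac{e^{2 x}}{5}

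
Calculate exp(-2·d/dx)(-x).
2 - x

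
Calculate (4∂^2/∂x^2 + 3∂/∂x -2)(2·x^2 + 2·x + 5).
- 4 x^{2} + 8 x + 12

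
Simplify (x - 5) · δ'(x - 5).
-\delta(x - 5)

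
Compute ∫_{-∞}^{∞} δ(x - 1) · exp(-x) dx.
e^{-1}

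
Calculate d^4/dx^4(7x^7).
5880 x^{3}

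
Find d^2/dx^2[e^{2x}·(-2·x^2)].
\left(- 8 x^{2} - 16 x - 4\right) e^{2 x}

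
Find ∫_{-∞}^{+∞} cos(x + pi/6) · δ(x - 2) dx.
\cos{\left(\frac{\pi}{6} + 2 \right)}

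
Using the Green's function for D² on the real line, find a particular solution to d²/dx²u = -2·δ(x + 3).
-|x + 3|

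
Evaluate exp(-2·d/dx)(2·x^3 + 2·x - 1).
2 x^{3} - 12 x^{2} + 26 x - 21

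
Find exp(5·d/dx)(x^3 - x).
x^{3} + 15 x^{2} + 74 x + 120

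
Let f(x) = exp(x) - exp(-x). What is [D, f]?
2 \cosh{\left(x \right)}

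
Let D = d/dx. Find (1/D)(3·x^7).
\frac{3 x^{8}}{8}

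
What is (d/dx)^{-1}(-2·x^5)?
- \frac{x^{6}}{3}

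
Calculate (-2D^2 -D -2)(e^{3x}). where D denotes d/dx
- 23 e^{3 x}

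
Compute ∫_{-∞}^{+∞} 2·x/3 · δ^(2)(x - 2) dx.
0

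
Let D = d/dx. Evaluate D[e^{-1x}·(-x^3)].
x^{2} \left(x - 3\right) e^{- x}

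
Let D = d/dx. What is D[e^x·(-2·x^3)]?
2 x^{2} \left(- x - 3\right) e^{x}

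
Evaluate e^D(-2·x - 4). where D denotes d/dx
- 2 x - 6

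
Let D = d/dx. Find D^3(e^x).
e^{x}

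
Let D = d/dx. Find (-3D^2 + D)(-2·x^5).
10 x^{3} \left(12 - x\right)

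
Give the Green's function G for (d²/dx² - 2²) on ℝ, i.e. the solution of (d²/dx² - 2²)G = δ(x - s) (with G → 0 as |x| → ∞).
-\frac{e^{-2|x-s|}}{4}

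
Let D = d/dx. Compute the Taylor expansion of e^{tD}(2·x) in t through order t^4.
2 t + 2 x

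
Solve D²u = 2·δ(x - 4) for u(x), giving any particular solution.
|x - 4|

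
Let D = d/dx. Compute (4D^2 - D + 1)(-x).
1 - x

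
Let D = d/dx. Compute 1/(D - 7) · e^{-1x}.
- \frac{e^{- x}}{8}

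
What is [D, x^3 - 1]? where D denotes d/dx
3 x^{2}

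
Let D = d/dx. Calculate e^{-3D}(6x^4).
6 x^{4} - 72 x^{3} + 324 x^{2} - 648 x + 486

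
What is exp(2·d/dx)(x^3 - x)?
x^{3} + 6 x^{2} + 11 x + 6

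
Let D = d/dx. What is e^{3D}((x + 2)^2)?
x^{2} + 10 x + 25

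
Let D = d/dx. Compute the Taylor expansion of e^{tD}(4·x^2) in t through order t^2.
4 t^{2} + 8 t x + 4 x^{2}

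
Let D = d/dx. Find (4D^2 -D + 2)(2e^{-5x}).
214 e^{- 5 x}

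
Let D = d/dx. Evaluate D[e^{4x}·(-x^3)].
x^{2} \left(- 4 x - 3\right) e^{4 x}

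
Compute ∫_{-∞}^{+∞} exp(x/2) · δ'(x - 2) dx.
- \frac{e}{2}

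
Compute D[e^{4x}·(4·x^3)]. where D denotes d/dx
x^{2} \left(16 x + 12\right) e^{4 x}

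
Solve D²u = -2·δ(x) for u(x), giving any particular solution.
-|x|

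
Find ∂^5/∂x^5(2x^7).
5040 x^{2}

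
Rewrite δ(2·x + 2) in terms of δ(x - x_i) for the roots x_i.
\frac{\delta(x + 1)}{2}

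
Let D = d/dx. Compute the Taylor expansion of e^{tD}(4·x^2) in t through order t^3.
4 t^{2} + 8 t x + 4 x^{2}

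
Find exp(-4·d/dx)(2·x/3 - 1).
\frac{2 x}{3} - \frac{11}{3}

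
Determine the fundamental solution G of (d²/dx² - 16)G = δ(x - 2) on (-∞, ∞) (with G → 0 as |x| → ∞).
-\frac{e^{-4|x - 2|}}{8}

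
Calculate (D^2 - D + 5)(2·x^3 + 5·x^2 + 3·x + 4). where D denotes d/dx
10 x^{3} + 19 x^{2} + 17 x + 27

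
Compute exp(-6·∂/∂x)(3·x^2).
3 x^{2} - 36 x + 108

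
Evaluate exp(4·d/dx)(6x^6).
6 x^{6} + 144 x^{5} + 1440 x^{4} + 7680 x^{3} + 23040 x^{2} + 36864 x + 24576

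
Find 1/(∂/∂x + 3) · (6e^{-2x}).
6 e^{- 2 x}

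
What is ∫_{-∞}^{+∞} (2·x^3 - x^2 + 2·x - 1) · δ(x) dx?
-1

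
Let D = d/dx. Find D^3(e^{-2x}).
- 8 e^{- 2 x}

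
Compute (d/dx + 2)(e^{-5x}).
- 3 e^{- 5 x}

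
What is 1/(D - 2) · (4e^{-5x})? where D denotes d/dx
- \frac{4 e^{- 5 x}}{7}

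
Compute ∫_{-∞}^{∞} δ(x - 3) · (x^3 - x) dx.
24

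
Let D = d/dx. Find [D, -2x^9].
- 18 x^{8}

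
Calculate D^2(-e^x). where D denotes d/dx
- e^{x}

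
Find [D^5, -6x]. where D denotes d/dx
-30D^{4}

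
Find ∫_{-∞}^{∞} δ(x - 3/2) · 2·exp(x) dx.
2 e^{\frac{3}{2}}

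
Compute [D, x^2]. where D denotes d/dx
2 x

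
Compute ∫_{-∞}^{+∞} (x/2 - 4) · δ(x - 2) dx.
-3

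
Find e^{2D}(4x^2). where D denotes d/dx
4 x^{2} + 16 x + 16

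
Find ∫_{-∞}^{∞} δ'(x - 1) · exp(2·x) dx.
- 2 e^{2}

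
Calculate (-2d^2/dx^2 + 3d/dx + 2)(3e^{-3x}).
- 75 e^{- 3 x}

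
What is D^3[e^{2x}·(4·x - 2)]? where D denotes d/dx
32 \left(x + 1\right) e^{2 x}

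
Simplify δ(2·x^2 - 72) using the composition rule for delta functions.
\frac{\delta(x - 6) + \delta(x + 6)}{24}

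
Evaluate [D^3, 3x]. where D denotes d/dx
9D^{2}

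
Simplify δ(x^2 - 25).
\frac{\delta(x - 5) + \delta(x + 5)}{10}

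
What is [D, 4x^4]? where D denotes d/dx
16 x^{3}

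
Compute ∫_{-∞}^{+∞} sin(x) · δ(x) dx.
0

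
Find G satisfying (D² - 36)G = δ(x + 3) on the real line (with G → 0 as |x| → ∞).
-\frac{e^{-6|x + 3|}}{12}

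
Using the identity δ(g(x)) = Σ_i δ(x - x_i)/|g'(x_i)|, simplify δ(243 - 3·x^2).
\frac{\delta(x - 9) + \delta(x + 9)}{54}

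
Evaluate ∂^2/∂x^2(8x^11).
880 x^{9}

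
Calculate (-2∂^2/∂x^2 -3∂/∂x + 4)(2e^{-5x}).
- 62 e^{- 5 x}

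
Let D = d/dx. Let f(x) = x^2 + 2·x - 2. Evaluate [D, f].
2 x + 2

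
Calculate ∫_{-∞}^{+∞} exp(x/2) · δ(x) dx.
1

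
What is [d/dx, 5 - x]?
-1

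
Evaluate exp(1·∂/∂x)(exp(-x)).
e^{- x - 1}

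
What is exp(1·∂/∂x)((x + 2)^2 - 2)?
x^{2} + 6 x + 7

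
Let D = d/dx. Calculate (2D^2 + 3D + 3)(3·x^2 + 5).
9 x^{2} + 18 x + 27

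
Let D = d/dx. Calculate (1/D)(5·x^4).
x^{5}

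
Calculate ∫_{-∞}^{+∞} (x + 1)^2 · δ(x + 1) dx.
0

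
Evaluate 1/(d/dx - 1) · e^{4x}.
\frac{e^{4 x}}{3}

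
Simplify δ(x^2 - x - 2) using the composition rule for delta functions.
\frac{\delta(x - 2) + \delta(x + 1)}{3}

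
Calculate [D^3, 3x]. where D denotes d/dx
9D^{2}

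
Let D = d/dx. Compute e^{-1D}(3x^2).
3 x^{2} - 6 x + 3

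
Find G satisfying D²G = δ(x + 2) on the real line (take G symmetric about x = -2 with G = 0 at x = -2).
\frac{|x + 2|}{2}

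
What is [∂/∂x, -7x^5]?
- 35 x^{4}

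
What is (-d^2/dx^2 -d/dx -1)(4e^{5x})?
- 124 e^{5 x}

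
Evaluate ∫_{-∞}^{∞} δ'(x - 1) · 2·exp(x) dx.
- 2 e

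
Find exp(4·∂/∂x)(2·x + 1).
2 x + 9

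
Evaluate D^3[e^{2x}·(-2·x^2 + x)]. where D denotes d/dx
\left(- 16 x^{2} - 40 x - 12\right) e^{2 x}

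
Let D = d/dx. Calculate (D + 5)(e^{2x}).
7 e^{2 x}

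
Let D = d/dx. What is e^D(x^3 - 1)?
x \left(x^{2} + 3 x + 3\right)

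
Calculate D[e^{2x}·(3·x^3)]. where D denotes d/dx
x^{2} \left(6 x + 9\right) e^{2 x}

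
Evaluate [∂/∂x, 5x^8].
40 x^{7}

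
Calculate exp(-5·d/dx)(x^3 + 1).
x^{3} - 15 x^{2} + 75 x - 124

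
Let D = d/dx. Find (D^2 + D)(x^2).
2 x + 2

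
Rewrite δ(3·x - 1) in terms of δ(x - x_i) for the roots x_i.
\frac{\delta(x - 1/3)}{3}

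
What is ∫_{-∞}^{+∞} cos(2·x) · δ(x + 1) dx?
\cos{\left(2 \right)}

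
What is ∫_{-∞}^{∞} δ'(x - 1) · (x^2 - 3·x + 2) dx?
1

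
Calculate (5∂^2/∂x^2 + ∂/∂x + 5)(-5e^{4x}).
- 445 e^{4 x}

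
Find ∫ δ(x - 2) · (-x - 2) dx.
-4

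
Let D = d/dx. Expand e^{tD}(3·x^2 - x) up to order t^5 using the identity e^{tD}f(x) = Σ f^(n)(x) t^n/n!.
3 t^{2} + t \left(6 x - 1\right) + 3 x^{2} - x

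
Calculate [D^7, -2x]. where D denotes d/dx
-14D^{6}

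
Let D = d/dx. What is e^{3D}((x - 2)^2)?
x^{2} + 2 x + 1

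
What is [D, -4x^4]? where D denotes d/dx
- 16 x^{3}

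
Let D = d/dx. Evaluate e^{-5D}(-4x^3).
- 4 x^{3} + 60 x^{2} - 300 x + 500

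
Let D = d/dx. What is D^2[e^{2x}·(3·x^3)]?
6 x \left(2 x^{2} + 6 x + 3\right) e^{2 x}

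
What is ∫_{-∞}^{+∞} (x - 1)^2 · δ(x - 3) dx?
4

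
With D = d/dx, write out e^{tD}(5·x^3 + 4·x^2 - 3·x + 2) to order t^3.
5 t^{3} + t^{2} \left(15 x + 4\right) + t \left(15 x^{2} + 8 x - 3\right) + 5 x^{3} + 4 x^{2} - 3 x + 2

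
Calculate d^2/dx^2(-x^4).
- 12 x^{2}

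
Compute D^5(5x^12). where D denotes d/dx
475200 x^{7}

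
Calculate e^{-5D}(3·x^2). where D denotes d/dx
3 x^{2} - 30 x + 75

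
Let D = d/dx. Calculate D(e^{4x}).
4 e^{4 x}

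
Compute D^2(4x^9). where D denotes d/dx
288 x^{7}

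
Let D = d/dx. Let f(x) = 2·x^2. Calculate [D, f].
4 x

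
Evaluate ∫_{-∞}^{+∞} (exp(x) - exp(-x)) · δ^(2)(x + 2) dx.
- 2 \sinh{\left(2 \right)}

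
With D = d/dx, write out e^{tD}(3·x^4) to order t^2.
3 x^{2} \left(6 t^{2} + 4 t x + x^{2}\right)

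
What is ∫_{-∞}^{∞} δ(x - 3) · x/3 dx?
1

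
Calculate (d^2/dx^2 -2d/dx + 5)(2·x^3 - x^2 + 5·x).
10 x^{3} - 17 x^{2} + 41 x - 12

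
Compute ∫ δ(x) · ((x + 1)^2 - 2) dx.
-1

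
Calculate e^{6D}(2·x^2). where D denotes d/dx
2 x^{2} + 24 x + 72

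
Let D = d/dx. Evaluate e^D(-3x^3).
- 3 x^{3} - 9 x^{2} - 9 x - 3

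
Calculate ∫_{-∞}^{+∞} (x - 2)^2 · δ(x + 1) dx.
9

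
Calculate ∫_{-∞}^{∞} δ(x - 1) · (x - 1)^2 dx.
0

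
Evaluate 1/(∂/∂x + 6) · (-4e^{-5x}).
- 4 e^{- 5 x}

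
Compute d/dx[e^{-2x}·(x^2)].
2 x \left(1 - x\right) e^{- 2 x}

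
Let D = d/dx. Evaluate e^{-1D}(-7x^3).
- 7 x^{3} + 21 x^{2} - 21 x + 7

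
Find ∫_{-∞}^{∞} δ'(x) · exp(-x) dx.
1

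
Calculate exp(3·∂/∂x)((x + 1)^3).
x^{3} + 12 x^{2} + 48 x + 64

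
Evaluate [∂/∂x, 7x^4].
28 x^{3}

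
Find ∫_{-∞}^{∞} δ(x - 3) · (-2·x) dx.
-6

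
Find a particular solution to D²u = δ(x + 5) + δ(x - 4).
\frac{|x + 5|}{2} + \frac{|x - 4|}{2}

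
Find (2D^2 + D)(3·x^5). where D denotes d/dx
15 x^{3} \left(x + 8\right)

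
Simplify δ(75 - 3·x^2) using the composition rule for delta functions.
\frac{\delta(x - 5) + \delta(x + 5)}{30}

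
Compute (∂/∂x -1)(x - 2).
3 - x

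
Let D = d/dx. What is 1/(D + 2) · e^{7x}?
\frac{e^{7 x}}{9}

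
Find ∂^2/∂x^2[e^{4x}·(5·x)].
\left(80 x + 40\right) e^{4 x}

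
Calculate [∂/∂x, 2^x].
2^{x} \log{\left(2 \right)}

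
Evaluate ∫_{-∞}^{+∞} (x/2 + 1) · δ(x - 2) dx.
2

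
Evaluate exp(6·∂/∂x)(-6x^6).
- 6 x^{6} - 216 x^{5} - 3240 x^{4} - 25920 x^{3} - 116640 x^{2} - 279936 x - 279936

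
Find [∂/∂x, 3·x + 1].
3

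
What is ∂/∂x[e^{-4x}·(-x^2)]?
2 x \left(2 x - 1\right) e^{- 4 x}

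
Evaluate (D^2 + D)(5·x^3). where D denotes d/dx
15 x \left(x + 2\right)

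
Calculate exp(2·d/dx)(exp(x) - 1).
e^{x + 2} - 1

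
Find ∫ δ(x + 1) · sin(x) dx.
- \sin{\left(1 \right)}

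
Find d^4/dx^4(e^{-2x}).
16 e^{- 2 x}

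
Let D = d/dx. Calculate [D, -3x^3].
- 9 x^{2}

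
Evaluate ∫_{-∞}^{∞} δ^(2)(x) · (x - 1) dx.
0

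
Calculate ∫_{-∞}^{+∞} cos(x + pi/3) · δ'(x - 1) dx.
\sin{\left(1 + \frac{\pi}{3} \right)}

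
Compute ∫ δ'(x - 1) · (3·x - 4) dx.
-3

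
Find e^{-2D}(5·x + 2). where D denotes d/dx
5 x - 8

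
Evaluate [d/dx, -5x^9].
- 45 x^{8}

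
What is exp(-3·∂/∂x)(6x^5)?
6 x^{5} - 90 x^{4} + 540 x^{3} - 1620 x^{2} + 2430 x - 1458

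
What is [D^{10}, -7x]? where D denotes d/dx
-70D^{9}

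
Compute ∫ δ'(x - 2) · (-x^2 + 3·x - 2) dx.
1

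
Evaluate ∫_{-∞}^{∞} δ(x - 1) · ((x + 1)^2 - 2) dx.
2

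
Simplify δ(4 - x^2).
\frac{\delta(x - 2) + \delta(x + 2)}{4}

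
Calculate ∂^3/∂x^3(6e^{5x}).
750 e^{5 x}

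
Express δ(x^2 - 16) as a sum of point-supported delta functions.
\frac{\delta(x - 4) + \delta(x + 4)}{8}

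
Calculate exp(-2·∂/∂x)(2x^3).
2 x^{3} - 12 x^{2} + 24 x - 16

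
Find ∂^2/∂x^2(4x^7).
168 x^{5}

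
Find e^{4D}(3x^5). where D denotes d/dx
3 x^{5} + 60 x^{4} + 480 x^{3} + 1920 x^{2} + 3840 x + 3072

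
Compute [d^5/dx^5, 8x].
40\frac{d^{4}}{dx^{4}}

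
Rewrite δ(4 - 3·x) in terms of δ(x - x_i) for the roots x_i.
\frac{\delta(x - 4/3)}{3}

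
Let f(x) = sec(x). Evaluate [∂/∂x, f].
\tan{\left(x \right)} \sec{\left(x \right)}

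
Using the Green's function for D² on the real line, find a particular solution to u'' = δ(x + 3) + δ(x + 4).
\frac{|x + 3|}{2} + \frac{|x + 4|}{2}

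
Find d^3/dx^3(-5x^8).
- 1680 x^{5}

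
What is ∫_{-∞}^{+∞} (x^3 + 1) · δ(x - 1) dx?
2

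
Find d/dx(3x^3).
9 x^{2}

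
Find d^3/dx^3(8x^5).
480 x^{2}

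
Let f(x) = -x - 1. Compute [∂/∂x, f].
-1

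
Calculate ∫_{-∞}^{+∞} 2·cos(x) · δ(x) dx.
2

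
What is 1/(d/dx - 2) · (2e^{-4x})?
- \frac{e^{- 4 x}}{3}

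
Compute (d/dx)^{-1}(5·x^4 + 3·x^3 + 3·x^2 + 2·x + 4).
x^{5} + \frac{3 x^{4}}{4} + x^{3} + x^{2} + 4 x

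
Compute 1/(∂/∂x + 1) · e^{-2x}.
- e^{- 2 x}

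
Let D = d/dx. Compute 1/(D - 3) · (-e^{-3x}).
\frac{e^{- 3 x}}{6}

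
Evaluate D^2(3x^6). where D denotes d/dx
90 x^{4}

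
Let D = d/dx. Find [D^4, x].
4D^{3}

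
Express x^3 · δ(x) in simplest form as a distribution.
0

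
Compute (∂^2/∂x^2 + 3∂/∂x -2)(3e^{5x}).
114 e^{5 x}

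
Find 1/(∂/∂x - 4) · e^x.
- \frac{e^{x}}{3}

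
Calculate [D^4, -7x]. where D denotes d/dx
-28D^{3}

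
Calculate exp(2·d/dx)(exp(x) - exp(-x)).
2 \sinh{\left(x + 2 \right)}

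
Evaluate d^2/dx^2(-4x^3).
- 24 x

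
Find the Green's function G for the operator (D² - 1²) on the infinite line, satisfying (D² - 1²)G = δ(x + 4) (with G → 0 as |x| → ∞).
-\frac{e^{-|x + 4|}}{2}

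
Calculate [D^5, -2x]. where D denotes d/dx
-10D^{4}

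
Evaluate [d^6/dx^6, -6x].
-36\frac{d^{5}}{dx^{5}}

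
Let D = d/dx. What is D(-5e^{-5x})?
25 e^{- 5 x}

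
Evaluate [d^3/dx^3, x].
3\frac{d^{2}}{dx^{2}}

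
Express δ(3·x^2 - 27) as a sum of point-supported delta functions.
\frac{\delta(x - 3) + \delta(x + 3)}{18}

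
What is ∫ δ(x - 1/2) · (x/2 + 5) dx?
\frac{21}{4}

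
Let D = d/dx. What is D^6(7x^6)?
5040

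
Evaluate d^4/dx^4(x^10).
5040 x^{6}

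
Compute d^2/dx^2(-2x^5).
- 40 x^{3}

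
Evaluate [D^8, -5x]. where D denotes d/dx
-40D^{7}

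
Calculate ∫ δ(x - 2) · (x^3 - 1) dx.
7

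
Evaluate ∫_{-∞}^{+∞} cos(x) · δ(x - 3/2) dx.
\cos{\left(\frac{3}{2} \right)}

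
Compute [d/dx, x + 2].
1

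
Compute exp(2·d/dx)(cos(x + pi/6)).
\cos{\left(x + \frac{\pi}{6} + 2 \right)}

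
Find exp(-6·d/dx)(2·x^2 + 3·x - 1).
2 x^{2} - 21 x + 53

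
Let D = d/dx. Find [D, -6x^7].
- 42 x^{6}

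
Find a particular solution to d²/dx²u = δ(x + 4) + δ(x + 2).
\frac{|x + 4|}{2} + \frac{|x + 2|}{2}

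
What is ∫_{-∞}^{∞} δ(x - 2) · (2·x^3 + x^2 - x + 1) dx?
19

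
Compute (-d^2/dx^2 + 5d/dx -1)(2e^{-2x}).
- 30 e^{- 2 x}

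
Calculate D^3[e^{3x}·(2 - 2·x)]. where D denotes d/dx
- 54 x e^{3 x}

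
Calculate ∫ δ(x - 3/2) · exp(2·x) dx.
e^{3}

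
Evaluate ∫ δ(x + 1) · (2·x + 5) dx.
3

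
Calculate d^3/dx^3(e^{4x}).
64 e^{4 x}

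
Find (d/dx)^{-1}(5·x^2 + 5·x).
\frac{5 x^{3}}{3} + \frac{5 x^{2}}{2}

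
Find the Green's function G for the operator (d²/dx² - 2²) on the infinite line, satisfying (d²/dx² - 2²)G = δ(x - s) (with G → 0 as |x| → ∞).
-\frac{e^{-2|x-s|}}{4}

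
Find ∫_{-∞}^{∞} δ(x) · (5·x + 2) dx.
2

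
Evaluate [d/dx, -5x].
-5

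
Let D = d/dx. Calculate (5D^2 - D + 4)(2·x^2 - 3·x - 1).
8 x^{2} - 16 x + 19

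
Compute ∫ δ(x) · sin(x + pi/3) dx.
\frac{\sqrt{3}}{2}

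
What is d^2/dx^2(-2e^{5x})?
- 50 e^{5 x}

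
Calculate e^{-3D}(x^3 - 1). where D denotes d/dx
x^{3} - 9 x^{2} + 27 x - 28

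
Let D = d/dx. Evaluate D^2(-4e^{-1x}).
- 4 e^{- x}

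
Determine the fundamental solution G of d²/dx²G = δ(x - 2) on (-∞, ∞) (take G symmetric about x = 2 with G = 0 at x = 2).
\frac{|x - 2|}{2}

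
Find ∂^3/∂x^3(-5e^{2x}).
- 40 e^{2 x}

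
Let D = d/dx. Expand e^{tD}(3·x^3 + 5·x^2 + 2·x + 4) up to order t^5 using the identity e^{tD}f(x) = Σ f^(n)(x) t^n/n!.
3 t^{3} + t^{2} \left(9 x + 5\right) + t \left(9 x^{2} + 10 x + 2\right) + 3 x^{3} + 5 x^{2} + 2 x + 4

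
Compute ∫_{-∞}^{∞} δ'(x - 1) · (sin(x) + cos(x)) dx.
- \cos{\left(1 \right)} + \sin{\left(1 \right)}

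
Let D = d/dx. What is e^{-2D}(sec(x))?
\sec{\left(x - 2 \right)}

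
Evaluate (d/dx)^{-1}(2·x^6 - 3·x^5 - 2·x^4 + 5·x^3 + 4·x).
\frac{2 x^{7}}{7} - \frac{x^{6}}{2} - \frac{2 x^{5}}{5} + \frac{5 x^{4}}{4} + 2 x^{2}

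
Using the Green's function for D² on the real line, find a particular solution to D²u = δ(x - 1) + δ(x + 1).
\frac{|x - 1|}{2} + \frac{|x + 1|}{2}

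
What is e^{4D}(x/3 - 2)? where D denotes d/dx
\frac{x}{3} - \frac{2}{3}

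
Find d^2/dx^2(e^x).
e^{x}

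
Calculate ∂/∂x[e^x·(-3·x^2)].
3 x \left(- x - 2\right) e^{x}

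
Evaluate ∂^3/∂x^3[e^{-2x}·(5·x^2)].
20 \left(- 2 x^{2} + 6 x - 3\right) e^{- 2 x}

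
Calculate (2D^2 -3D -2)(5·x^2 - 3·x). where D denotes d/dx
- 10 x^{2} - 24 x + 29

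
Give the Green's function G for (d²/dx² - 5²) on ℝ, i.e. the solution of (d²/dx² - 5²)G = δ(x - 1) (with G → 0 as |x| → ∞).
-\frac{e^{-5|x - 1|}}{10}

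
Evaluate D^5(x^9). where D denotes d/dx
15120 x^{4}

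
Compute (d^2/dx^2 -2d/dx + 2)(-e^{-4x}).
- 26 e^{- 4 x}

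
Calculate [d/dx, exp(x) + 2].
e^{x}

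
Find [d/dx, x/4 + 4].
\frac{1}{4}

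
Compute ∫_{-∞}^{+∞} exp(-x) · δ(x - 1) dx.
e^{-1}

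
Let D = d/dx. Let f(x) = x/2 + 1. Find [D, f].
\frac{1}{2}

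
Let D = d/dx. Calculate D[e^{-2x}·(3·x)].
3 \left(1 - 2 x\right) e^{- 2 x}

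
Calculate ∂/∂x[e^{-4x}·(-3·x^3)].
x^{2} \left(12 x - 9\right) e^{- 4 x}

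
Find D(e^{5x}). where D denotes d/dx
5 e^{5 x}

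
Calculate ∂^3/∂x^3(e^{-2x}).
- 8 e^{- 2 x}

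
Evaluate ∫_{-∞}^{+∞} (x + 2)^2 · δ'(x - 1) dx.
-6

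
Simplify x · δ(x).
0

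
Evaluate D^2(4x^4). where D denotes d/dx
48 x^{2}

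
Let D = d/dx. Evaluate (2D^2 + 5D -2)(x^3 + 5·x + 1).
- 2 x^{3} + 15 x^{2} + 2 x + 23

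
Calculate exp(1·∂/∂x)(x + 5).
x + 6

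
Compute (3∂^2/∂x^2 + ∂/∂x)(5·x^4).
20 x^{2} \left(x + 9\right)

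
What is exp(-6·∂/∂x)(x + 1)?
x - 5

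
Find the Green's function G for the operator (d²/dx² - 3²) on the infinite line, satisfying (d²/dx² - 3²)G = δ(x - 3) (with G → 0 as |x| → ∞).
-\frac{e^{-3|x - 3|}}{6}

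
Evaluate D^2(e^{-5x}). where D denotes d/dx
25 e^{- 5 x}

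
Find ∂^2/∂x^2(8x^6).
240 x^{4}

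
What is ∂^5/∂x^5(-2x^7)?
- 5040 x^{2}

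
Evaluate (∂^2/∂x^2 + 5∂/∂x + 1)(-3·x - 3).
- 3 x - 18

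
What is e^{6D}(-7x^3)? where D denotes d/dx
- 7 x^{3} - 126 x^{2} - 756 x - 1512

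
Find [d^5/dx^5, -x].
-5\frac{d^{4}}{dx^{4}}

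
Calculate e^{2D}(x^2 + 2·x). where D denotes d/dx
x^{2} + 6 x + 8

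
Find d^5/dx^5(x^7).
2520 x^{2}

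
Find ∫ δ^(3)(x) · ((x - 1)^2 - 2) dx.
0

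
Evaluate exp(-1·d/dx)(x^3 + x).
x^{3} - 3 x^{2} + 4 x - 2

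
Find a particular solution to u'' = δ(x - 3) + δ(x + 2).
\frac{|x - 3|}{2} + \frac{|x + 2|}{2}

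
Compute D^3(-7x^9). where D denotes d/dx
- 3528 x^{6}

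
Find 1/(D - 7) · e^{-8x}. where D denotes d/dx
- \frac{e^{- 8 x}}{15}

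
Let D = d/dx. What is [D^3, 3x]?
9D^{2}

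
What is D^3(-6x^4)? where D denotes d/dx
- 144 x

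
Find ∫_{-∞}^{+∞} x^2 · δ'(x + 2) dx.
4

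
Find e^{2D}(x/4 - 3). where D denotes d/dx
\frac{x}{4} - \frac{5}{2}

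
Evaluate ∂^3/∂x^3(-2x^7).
- 420 x^{4}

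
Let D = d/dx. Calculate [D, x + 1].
1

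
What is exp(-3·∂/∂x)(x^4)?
x^{4} - 12 x^{3} + 54 x^{2} - 108 x + 81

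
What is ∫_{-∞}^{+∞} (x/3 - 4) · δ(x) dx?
-4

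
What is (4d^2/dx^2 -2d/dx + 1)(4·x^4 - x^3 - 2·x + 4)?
4 x^{4} - 33 x^{3} + 198 x^{2} - 26 x + 8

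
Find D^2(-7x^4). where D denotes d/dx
- 84 x^{2}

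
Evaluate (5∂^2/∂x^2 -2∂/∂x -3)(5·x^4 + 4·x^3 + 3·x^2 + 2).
- 15 x^{4} - 52 x^{3} + 267 x^{2} + 108 x + 24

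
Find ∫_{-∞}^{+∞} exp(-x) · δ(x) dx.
1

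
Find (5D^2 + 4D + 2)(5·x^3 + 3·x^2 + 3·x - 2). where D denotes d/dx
10 x^{3} + 66 x^{2} + 180 x + 38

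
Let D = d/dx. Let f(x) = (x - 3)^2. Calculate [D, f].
2 x - 6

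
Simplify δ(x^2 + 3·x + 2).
\frac{\delta(x + 2) + \delta(x + 1)}{1}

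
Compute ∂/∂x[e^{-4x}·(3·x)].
3 \left(1 - 4 x\right) e^{- 4 x}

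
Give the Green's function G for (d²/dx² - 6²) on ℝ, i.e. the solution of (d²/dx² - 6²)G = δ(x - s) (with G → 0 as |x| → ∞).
-\frac{e^{-6|x-s|}}{12}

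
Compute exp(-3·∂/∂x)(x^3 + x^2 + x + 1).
x^{3} - 8 x^{2} + 22 x - 20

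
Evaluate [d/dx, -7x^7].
- 49 x^{6}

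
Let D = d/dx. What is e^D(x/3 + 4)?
\frac{x}{3} + \frac{13}{3}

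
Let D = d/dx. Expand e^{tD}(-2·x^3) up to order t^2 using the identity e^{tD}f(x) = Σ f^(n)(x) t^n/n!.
2 x \left(- 3 t^{2} - 3 t x - x^{2}\right)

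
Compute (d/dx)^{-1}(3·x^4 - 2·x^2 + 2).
\frac{3 x^{5}}{5} - \frac{2 x^{3}}{3} + 2 x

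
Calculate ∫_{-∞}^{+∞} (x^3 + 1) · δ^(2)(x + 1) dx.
-6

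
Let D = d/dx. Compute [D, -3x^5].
- 15 x^{4}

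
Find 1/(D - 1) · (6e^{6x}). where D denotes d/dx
\frac{6 e^{6 x}}{5}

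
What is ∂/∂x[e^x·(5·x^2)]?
5 x \left(x + 2\right) e^{x}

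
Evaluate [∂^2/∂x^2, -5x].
-10\frac{d}{dx}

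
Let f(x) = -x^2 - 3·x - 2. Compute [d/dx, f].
- 2 x - 3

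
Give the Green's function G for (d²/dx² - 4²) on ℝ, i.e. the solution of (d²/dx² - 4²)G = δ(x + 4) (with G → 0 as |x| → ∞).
-\frac{e^{-4|x + 4|}}{8}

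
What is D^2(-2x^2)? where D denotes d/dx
-4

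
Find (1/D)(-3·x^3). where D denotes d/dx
- \frac{3 x^{4}}{4}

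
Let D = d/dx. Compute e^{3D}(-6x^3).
- 6 x^{3} - 54 x^{2} - 162 x - 162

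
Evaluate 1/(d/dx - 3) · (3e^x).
- \frac{3 e^{x}}{2}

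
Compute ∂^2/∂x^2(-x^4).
- 12 x^{2}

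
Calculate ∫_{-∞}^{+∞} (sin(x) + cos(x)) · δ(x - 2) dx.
\cos{\left(2 \right)} + \sin{\left(2 \right)}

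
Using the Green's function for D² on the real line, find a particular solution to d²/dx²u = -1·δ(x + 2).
-\frac{|x + 2|}{2}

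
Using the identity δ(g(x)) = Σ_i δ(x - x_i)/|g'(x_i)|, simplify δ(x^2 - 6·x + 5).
\frac{\delta(x - 1) + \delta(x - 5)}{4}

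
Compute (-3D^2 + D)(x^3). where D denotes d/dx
3 x \left(x - 6\right)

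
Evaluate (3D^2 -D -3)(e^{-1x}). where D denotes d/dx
e^{- x}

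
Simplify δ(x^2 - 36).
\frac{\delta(x - 6) + \delta(x + 6)}{12}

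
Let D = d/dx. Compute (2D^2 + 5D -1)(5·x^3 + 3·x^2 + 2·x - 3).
- 5 x^{3} + 72 x^{2} + 88 x + 25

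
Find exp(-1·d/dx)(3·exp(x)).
3 e^{x - 1}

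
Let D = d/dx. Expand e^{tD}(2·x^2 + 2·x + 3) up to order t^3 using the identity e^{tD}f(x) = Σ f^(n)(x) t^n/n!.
2 t^{2} + 2 t \left(2 x + 1\right) + 2 x^{2} + 2 x + 3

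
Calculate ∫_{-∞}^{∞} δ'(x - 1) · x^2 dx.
-2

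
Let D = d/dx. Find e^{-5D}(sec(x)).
\sec{\left(x - 5 \right)}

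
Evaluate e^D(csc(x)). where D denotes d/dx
\csc{\left(x + 1 \right)}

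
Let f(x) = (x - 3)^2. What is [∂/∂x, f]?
2 x - 6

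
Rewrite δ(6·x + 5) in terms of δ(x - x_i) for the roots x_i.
\frac{\delta(x + 5/6)}{6}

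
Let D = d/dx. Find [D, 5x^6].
30 x^{5}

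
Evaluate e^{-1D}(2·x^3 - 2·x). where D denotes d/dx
2 x \left(x^{2} - 3 x + 2\right)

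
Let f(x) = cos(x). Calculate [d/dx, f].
- \sin{\left(x \right)}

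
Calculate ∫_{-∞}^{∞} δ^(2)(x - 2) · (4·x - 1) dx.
0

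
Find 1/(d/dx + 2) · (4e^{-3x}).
- 4 e^{- 3 x}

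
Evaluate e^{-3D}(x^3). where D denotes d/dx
x^{3} - 9 x^{2} + 27 x - 27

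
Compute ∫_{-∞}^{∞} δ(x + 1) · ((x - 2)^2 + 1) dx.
10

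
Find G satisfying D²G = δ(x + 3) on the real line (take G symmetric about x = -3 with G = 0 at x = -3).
\frac{|x + 3|}{2}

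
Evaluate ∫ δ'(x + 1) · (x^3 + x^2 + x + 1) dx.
-2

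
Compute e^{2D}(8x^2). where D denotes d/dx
8 x^{2} + 32 x + 32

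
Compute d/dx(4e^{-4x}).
- 16 e^{- 4 x}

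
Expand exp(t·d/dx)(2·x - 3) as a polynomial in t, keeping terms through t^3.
2 t + 2 x - 3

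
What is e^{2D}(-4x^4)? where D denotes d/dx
- 4 x^{4} - 32 x^{3} - 96 x^{2} - 128 x - 64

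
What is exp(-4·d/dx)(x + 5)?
x + 1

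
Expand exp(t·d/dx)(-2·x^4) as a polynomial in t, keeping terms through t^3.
2 x \left(- 4 t^{3} - 6 t^{2} x - 4 t x^{2} - x^{3}\right)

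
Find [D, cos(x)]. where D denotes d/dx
- \sin{\left(x \right)}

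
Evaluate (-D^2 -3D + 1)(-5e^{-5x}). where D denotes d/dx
45 e^{- 5 x}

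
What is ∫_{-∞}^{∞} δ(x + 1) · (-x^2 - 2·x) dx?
1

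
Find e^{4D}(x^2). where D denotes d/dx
x^{2} + 8 x + 16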